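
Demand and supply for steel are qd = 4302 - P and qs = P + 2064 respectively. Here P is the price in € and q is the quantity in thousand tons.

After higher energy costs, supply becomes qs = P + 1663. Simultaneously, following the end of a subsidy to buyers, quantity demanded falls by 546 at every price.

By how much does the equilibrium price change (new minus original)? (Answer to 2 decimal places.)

Solve the original market: 4302 - P = P + 2064, hence P = 1119 and q = 3183.
The new curves are qd = 3756 - P (demand) and qs = P + 1663 (supply).
Clearing the new market: 3756 - P = P + 1663, so P = 1046.5 and q = 2709.5.
ΔP = 1046.5 − 1119 = -72.50.

-72.50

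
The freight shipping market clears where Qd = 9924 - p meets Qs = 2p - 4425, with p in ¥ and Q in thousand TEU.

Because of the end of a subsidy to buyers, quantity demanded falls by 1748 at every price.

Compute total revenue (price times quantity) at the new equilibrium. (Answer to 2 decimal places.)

Original equilibrium: 9924 - p = 2p - 4425 gives 14349 = 3p, so p = 4783 and Q = 5141.
The shock moves the curves to Qd = 8176 - p and Qs = 2p - 4425.
New equilibrium: 8176 - p = 2p - 4425 ⇒ 12601 = 3p ⇒ p = 12601/3 ≈ 4200.3333, Q = 11927/3 ≈ 3975.6667.
New expenditure = 4200.3333 × 3975.6667 = 16699125.22.

16699125.22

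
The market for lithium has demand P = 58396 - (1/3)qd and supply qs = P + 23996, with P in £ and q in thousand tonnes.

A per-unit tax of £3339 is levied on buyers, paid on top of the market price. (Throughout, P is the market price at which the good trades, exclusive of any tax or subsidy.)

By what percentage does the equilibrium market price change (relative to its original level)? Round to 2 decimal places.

Before the shock: 175188 - 3P = P + 23996 ⇒ 151192 = 4P ⇒ P = 37798, q = 61794.
Since buyers pay the price plus the tax, the effective demand curve becomes qd = 165171 - 3P.
Setting them equal: 165171 - 3P = P + 23996 → 141175 = 4P, so P = 35293.75 and q = 59289.75.
%ΔP = (35293.75 − 37798) / 37798 × 100 = -6.63%.

-6.63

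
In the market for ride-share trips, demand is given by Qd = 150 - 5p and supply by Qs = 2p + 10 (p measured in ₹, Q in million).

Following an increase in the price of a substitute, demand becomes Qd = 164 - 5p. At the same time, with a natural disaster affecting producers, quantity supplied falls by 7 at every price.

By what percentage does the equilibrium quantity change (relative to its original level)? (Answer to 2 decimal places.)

Initially, 150 - 5p = 2p + 10, so 140 = 7p and p = 20, Q = 50.
With the change applied: demand Qd = 164 - 5p, supply Qs = 2p + 3.
Equate the new curves: 164 - 5p = 2p + 3, giving 161 = 7p, p = 23, Q = 49.
%ΔQ = (49 − 50) / 50 × 100 = -2.00%.

-2.00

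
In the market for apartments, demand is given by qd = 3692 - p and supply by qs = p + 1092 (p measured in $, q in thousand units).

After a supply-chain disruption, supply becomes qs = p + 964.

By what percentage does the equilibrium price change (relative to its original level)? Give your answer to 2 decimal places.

+4.92

Solve the original market: 3692 - p = p + 1092, hence p = 1300 and q = 2392.
With the change applied: demand qd = 3692 - p, supply qs = p + 964.
Clearing the new market: 3692 - p = p + 964, so p = 1364 and q = 2328.
%Δp = (1364 − 1300) / 1300 × 100 = +4.92%.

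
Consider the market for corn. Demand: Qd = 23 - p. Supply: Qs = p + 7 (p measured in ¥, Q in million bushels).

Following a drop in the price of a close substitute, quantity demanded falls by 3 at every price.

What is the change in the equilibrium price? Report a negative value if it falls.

-1.5

Original equilibrium: 23 - p = p + 7 gives 16 = 2p, so p = 8 and Q = 15.
After the shift, demand is Qd = 20 - p and supply is Qs = p + 7.
Clearing the new market: 20 - p = p + 7, so p = 6.5 and Q = 13.5.
Δp = 6.5 − 8 = -1.5.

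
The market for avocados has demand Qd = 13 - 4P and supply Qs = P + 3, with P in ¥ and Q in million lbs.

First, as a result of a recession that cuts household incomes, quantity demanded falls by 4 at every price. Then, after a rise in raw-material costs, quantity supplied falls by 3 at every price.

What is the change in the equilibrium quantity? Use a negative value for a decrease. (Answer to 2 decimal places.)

-3.20

Before the shock: 13 - 4P = P + 3 ⇒ 10 = 5P ⇒ P = 2, Q = 5.
After the shift, demand is Qd = 9 - 4P and supply is Qs = P.
New equilibrium: 9 - 4P = P ⇒ 9 = 5P ⇒ P = 1.8, Q = 1.8.
ΔQ = 1.8 − 5 = -3.20.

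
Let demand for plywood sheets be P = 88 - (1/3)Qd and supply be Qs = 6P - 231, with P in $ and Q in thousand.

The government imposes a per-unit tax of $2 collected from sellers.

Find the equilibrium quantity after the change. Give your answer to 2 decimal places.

Original equilibrium: 264 - 3P = 6P - 231 gives 495 = 9P, so P = 55 and Q = 99.
Since sellers keep the price net of the tax, the effective supply curve becomes Qs = 6P - 243.
New equilibrium: 264 - 3P = 6P - 243 ⇒ 507 = 9P ⇒ P = 169/3 ≈ 56.3333, Q = 95.

95.00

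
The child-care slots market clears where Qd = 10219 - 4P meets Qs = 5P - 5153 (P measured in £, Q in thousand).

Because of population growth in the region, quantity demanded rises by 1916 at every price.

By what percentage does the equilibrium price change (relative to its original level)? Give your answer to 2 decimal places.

Before the shock: 10219 - 4P = 5P - 5153 ⇒ 15372 = 9P ⇒ P = 1708, Q = 3387.
The shock moves the curves to Qd = 12135 - 4P and Qs = 5P - 5153.
Clearing the new market: 12135 - 4P = 5P - 5153, so P = 17288/9 ≈ 1920.8889 and Q = 40063/9 ≈ 4451.4444.
%ΔP = (1920.8889 − 1708) / 1708 × 100 = +12.46%.

+12.46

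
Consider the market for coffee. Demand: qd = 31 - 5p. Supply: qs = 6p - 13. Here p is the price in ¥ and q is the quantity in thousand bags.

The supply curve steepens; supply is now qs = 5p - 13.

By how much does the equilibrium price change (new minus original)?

+0.4

Original equilibrium: 31 - 5p = 6p - 13 gives 44 = 11p, so p = 4 and q = 11.
The shock moves the curves to qd = 31 - 5p and qs = 5p - 13.
Clearing the new market: 31 - 5p = 5p - 13, so p = 4.4 and q = 9.
Δp = 4.4 − 4 = +0.4.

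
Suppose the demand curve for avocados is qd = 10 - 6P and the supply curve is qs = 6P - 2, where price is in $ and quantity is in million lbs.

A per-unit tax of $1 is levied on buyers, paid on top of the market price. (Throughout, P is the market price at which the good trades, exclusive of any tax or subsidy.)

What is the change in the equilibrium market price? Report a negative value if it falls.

-0.5

Before the shock: 10 - 6P = 6P - 2 ⇒ 12 = 12P ⇒ P = 1, q = 4.
Since buyers pay the price plus the tax, the effective demand curve becomes qd = 4 - 6P.
Equate the new curves: 4 - 6P = 6P - 2, giving 6 = 12P, P = 0.5, q = 1.
ΔP = 0.5 − 1 = -0.5.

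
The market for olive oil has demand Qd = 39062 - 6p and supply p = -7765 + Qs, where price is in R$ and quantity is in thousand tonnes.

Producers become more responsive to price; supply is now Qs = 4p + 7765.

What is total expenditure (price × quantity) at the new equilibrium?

63482208.86

Before the shock: 39062 - 6p = p + 7765 ⇒ 31297 = 7p ⇒ p = 4471, Q = 12236.
The shock moves the curves to Qd = 39062 - 6p and Qs = 4p + 7765.
New equilibrium: 39062 - 6p = 4p + 7765 ⇒ 31297 = 10p ⇒ p = 3129.7, Q = 20283.8.
New expenditure = 3129.7 × 20283.8 = 63482208.86.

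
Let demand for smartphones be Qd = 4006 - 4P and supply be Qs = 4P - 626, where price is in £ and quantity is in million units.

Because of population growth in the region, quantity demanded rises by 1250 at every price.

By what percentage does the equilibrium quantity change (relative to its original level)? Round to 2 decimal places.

+36.98

Before the shock: 4006 - 4P = 4P - 626 ⇒ 4632 = 8P ⇒ P = 579, Q = 1690.
The shock moves the curves to Qd = 5256 - 4P and Qs = 4P - 626.
Setting them equal: 5256 - 4P = 4P - 626 → 5882 = 8P, so P = 735.25 and Q = 2315.
%ΔQ = (2315 − 1690) / 1690 × 100 = +36.98%.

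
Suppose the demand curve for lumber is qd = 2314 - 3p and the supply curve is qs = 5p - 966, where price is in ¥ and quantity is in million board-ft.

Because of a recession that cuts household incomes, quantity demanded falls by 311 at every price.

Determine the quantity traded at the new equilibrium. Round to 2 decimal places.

Original equilibrium: 2314 - 3p = 5p - 966 gives 3280 = 8p, so p = 410 and q = 1084.
The shock moves the curves to qd = 2003 - 3p and qs = 5p - 966.
Setting them equal: 2003 - 3p = 5p - 966 → 2969 = 8p, so p = 371.125 and q = 889.625.

889.63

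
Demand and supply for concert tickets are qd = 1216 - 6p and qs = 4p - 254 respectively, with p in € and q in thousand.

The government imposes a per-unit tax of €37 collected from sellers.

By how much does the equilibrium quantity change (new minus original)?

-88.8

Initially, 1216 - 6p = 4p - 254, so 1470 = 10p and p = 147, q = 334.
Since sellers keep the price net of the tax, the effective supply curve becomes qs = 4p - 402.
Clearing the new market: 1216 - 6p = 4p - 402, so p = 161.8 and q = 245.2.
Δq = 245.2 − 334 = -88.8.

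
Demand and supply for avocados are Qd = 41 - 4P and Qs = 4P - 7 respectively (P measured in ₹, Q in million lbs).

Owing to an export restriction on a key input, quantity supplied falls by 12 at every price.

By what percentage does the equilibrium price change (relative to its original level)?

Original equilibrium: 41 - 4P = 4P - 7 gives 48 = 8P, so P = 6 and Q = 17.
The new curves are Qd = 41 - 4P (demand) and Qs = 4P - 19 (supply).
New equilibrium: 41 - 4P = 4P - 19 ⇒ 60 = 8P ⇒ P = 7.5, Q = 11.
%ΔP = (7.5 − 6) / 6 × 100 = +25%.

+25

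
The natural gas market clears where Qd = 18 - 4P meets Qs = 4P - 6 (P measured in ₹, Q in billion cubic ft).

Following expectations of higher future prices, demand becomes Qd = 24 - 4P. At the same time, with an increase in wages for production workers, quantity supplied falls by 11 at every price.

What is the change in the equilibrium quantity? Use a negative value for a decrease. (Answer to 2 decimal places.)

Before the shock: 18 - 4P = 4P - 6 ⇒ 24 = 8P ⇒ P = 3, Q = 6.
The new curves are Qd = 24 - 4P (demand) and Qs = 4P - 17 (supply).
Clearing the new market: 24 - 4P = 4P - 17, so P = 5.125 and Q = 3.5.
ΔQ = 3.5 − 6 = -2.50.

-2.50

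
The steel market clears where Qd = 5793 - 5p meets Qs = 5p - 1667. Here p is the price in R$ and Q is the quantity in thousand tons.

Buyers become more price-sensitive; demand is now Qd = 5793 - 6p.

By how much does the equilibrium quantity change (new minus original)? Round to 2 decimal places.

-339.09

Solve the original market: 5793 - 5p = 5p - 1667, hence p = 746 and Q = 2063.
The new curves are Qd = 5793 - 6p (demand) and Qs = 5p - 1667 (supply).
Equate the new curves: 5793 - 6p = 5p - 1667, giving 7460 = 11p, p = 7460/11 ≈ 678.1818, Q = 18963/11 ≈ 1723.9091.
ΔQ = 1723.9091 − 2063 = -339.09.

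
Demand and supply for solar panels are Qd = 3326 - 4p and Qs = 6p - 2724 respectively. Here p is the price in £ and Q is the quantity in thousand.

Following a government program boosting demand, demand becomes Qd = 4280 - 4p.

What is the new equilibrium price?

Original equilibrium: 3326 - 4p = 6p - 2724 gives 6050 = 10p, so p = 605 and Q = 906.
With the change applied: demand Qd = 4280 - 4p, supply Qs = 6p - 2724.
Equate the new curves: 4280 - 4p = 6p - 2724, giving 7004 = 10p, p = 700.4, Q = 1478.4.

700.4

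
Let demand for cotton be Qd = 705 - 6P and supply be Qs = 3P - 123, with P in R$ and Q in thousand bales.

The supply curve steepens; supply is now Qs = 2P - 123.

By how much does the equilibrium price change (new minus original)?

Initially, 705 - 6P = 3P - 123, so 828 = 9P and P = 92, Q = 153.
With the change applied: demand Qd = 705 - 6P, supply Qs = 2P - 123.
New equilibrium: 705 - 6P = 2P - 123 ⇒ 828 = 8P ⇒ P = 103.5, Q = 84.
ΔP = 103.5 − 92 = +11.5.

+11.5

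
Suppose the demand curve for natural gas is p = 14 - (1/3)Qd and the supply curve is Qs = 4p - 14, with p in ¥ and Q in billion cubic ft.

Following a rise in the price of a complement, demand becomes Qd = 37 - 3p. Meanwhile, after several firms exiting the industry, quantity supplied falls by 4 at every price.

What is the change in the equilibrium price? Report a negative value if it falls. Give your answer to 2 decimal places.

Before the shock: 42 - 3p = 4p - 14 ⇒ 56 = 7p ⇒ p = 8, Q = 18.
After the shift, demand is Qd = 37 - 3p and supply is Qs = 4p - 18.
Setting them equal: 37 - 3p = 4p - 18 → 55 = 7p, so p = 55/7 ≈ 7.8571 and Q = 94/7 ≈ 13.4286.
Δp = 7.8571 − 8 = -0.14.

-0.14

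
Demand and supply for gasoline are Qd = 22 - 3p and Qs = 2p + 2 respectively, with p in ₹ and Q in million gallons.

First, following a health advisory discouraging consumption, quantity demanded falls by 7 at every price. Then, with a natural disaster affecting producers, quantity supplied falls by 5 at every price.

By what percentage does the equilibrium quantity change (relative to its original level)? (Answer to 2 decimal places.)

Initially, 22 - 3p = 2p + 2, so 20 = 5p and p = 4, Q = 10.
The new curves are Qd = 15 - 3p (demand) and Qs = 2p - 3 (supply).
Clearing the new market: 15 - 3p = 2p - 3, so p = 3.6 and Q = 4.2.
%ΔQ = (4.2 − 10) / 10 × 100 = -58.00%.

-58.00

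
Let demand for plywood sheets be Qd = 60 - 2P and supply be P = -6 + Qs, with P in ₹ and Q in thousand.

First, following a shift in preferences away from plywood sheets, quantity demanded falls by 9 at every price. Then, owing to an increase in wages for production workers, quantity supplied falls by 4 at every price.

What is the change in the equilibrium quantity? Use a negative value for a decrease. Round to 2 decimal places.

Before the shock: 60 - 2P = P + 6 ⇒ 54 = 3P ⇒ P = 18, Q = 24.
The shock moves the curves to Qd = 51 - 2P and Qs = P + 2.
Equate the new curves: 51 - 2P = P + 2, giving 49 = 3P, P = 49/3 ≈ 16.3333, Q = 55/3 ≈ 18.3333.
ΔQ = 18.3333 − 24 = -5.67.

-5.67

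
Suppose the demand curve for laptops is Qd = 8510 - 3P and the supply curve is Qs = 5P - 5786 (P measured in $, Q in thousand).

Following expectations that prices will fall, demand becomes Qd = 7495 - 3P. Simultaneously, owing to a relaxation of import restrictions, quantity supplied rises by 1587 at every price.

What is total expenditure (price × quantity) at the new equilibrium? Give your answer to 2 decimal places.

Before the shock: 8510 - 3P = 5P - 5786 ⇒ 14296 = 8P ⇒ P = 1787, Q = 3149.
The shock moves the curves to Qd = 7495 - 3P and Qs = 5P - 4199.
Equate the new curves: 7495 - 3P = 5P - 4199, giving 11694 = 8P, P = 1461.75, Q = 3109.75.
New expenditure = 1461.75 × 3109.75 = 4545677.06.

4545677.06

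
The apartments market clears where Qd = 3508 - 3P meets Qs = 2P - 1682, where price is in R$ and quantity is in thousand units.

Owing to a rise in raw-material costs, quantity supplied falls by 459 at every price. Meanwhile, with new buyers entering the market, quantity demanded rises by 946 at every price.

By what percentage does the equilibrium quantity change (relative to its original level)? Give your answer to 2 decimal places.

+26.14

Solve the original market: 3508 - 3P = 2P - 1682, hence P = 1038 and Q = 394.
With the change applied: demand Qd = 4454 - 3P, supply Qs = 2P - 2141.
Equate the new curves: 4454 - 3P = 2P - 2141, giving 6595 = 5P, P = 1319, Q = 497.
%ΔQ = (497 − 394) / 394 × 100 = +26.14%.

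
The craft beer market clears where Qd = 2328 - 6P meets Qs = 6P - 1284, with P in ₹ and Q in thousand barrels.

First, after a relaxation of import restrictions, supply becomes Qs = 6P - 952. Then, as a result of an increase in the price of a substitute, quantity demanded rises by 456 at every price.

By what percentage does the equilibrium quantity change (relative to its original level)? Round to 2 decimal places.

Solve the original market: 2328 - 6P = 6P - 1284, hence P = 301 and Q = 522.
The shock moves the curves to Qd = 2784 - 6P and Qs = 6P - 952.
Clearing the new market: 2784 - 6P = 6P - 952, so P = 934/3 ≈ 311.3333 and Q = 916.
%ΔQ = (916 − 522) / 522 × 100 = +75.48%.

+75.48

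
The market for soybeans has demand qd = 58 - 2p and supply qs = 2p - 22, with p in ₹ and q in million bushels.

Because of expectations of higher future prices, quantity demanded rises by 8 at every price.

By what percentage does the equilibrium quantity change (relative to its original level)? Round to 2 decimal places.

+22.22

Initially, 58 - 2p = 2p - 22, so 80 = 4p and p = 20, q = 18.
After the shift, demand is qd = 66 - 2p and supply is qs = 2p - 22.
Clearing the new market: 66 - 2p = 2p - 22, so p = 22 and q = 22.
%Δq = (22 − 18) / 18 × 100 = +22.22%.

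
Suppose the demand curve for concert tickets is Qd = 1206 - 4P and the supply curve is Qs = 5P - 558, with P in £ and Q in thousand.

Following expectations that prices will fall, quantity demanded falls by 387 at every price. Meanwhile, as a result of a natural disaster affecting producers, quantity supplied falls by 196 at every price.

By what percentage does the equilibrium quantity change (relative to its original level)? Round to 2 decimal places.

-71.59

Solve the original market: 1206 - 4P = 5P - 558, hence P = 196 and Q = 422.
The new curves are Qd = 819 - 4P (demand) and Qs = 5P - 754 (supply).
Clearing the new market: 819 - 4P = 5P - 754, so P = 1573/9 ≈ 174.7778 and Q = 1079/9 ≈ 119.8889.
%ΔQ = (119.8889 − 422) / 422 × 100 = -71.59%.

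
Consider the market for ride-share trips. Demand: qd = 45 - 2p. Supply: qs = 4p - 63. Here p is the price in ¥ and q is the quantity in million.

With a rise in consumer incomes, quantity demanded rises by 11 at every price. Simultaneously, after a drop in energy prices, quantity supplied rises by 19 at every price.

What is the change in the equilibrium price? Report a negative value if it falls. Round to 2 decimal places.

-1.33

Solve the original market: 45 - 2p = 4p - 63, hence p = 18 and q = 9.
The shock moves the curves to qd = 56 - 2p and qs = 4p - 44.
New equilibrium: 56 - 2p = 4p - 44 ⇒ 100 = 6p ⇒ p = 50/3 ≈ 16.6667, q = 68/3 ≈ 22.6667.
Δp = 16.6667 − 18 = -1.33.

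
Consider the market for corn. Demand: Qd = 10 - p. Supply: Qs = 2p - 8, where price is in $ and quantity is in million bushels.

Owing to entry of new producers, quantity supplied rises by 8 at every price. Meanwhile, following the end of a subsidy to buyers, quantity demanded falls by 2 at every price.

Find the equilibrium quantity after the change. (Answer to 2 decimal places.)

5.33

Initially, 10 - p = 2p - 8, so 18 = 3p and p = 6, Q = 4.
The shock moves the curves to Qd = 8 - p and Qs = 2p.
Equate the new curves: 8 - p = 2p, giving 8 = 3p, p = 8/3 ≈ 2.6667, Q = 16/3 ≈ 5.3333.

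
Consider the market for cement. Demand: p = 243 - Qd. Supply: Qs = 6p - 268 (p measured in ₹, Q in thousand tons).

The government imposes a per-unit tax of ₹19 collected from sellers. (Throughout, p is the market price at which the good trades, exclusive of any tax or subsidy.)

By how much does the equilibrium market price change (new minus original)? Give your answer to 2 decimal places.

+16.29

Solve the original market: 243 - p = 6p - 268, hence p = 73 and Q = 170.
Since sellers keep the price net of the tax, the effective supply curve becomes Qs = 6p - 382.
Equate the new curves: 243 - p = 6p - 382, giving 625 = 7p, p = 625/7 ≈ 89.2857, Q = 1076/7 ≈ 153.7143.
Δp = 89.2857 − 73 = +16.29.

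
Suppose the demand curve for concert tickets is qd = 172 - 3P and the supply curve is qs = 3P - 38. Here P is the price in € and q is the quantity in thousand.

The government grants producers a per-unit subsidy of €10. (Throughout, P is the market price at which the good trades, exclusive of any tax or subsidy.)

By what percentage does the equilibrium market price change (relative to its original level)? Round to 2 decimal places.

-14.29

Before the shock: 172 - 3P = 3P - 38 ⇒ 210 = 6P ⇒ P = 35, q = 67.
Since sellers receive the price plus the subsidy, the effective supply curve becomes qs = 3P - 8.
New equilibrium: 172 - 3P = 3P - 8 ⇒ 180 = 6P ⇒ P = 30, q = 82.
%ΔP = (30 − 35) / 35 × 100 = -14.29%.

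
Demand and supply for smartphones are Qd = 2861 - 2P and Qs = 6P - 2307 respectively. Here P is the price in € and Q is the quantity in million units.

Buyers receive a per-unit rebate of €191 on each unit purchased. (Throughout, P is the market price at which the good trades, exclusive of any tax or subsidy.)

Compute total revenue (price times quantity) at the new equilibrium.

1287253.125

Original equilibrium: 2861 - 2P = 6P - 2307 gives 5168 = 8P, so P = 646 and Q = 1569.
Since buyers' out-of-pocket price is the market price minus the rebate, the effective demand curve becomes Qd = 3243 - 2P.
Clearing the new market: 3243 - 2P = 6P - 2307, so P = 693.75 and Q = 1855.5.
New expenditure = 693.75 × 1855.5 = 1287253.125.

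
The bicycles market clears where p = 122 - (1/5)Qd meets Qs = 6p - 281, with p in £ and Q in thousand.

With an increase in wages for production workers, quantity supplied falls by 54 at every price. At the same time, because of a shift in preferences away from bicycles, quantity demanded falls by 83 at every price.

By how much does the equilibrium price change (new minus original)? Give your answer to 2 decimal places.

-2.64

Original equilibrium: 610 - 5p = 6p - 281 gives 891 = 11p, so p = 81 and Q = 205.
The shock moves the curves to Qd = 527 - 5p and Qs = 6p - 335.
Clearing the new market: 527 - 5p = 6p - 335, so p = 862/11 ≈ 78.3636 and Q = 1487/11 ≈ 135.1818.
Δp = 78.3636 − 81 = -2.64.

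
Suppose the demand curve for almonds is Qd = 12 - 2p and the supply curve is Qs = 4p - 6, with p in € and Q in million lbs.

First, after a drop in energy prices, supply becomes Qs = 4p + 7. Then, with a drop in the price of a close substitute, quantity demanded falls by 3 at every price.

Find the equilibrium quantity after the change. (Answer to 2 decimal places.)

8.33

Original equilibrium: 12 - 2p = 4p - 6 gives 18 = 6p, so p = 3 and Q = 6.
After the shift, demand is Qd = 9 - 2p and supply is Qs = 4p + 7.
Setting them equal: 9 - 2p = 4p + 7 → 2 = 6p, so p = 1/3 ≈ 0.3333 and Q = 25/3 ≈ 8.3333.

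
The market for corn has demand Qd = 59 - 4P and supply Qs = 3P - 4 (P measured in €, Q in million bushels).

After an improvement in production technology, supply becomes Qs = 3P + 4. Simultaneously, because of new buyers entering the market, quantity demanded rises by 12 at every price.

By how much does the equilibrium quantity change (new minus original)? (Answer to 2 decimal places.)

Original equilibrium: 59 - 4P = 3P - 4 gives 63 = 7P, so P = 9 and Q = 23.
After the shift, demand is Qd = 71 - 4P and supply is Qs = 3P + 4.
Setting them equal: 71 - 4P = 3P + 4 → 67 = 7P, so P = 67/7 ≈ 9.5714 and Q = 229/7 ≈ 32.7143.
ΔQ = 32.7143 − 23 = +9.71.

+9.71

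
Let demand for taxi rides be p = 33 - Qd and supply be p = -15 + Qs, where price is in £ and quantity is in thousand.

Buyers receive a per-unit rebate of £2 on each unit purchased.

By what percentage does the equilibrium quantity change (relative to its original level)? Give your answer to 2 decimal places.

+4.17

Initially, 33 - p = p + 15, so 18 = 2p and p = 9, Q = 24.
Since buyers' out-of-pocket price is the market price minus the rebate, the effective demand curve becomes Qd = 35 - p.
Equate the new curves: 35 - p = p + 15, giving 20 = 2p, p = 10, Q = 25.
%ΔQ = (25 − 24) / 24 × 100 = +4.17%.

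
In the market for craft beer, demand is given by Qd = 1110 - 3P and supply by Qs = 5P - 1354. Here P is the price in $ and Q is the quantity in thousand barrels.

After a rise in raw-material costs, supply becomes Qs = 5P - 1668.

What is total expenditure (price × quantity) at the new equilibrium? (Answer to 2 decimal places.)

23699.81

Initially, 1110 - 3P = 5P - 1354, so 2464 = 8P and P = 308, Q = 186.
After the shift, demand is Qd = 1110 - 3P and supply is Qs = 5P - 1668.
New equilibrium: 1110 - 3P = 5P - 1668 ⇒ 2778 = 8P ⇒ P = 347.25, Q = 68.25.
New expenditure = 347.25 × 68.25 = 23699.81.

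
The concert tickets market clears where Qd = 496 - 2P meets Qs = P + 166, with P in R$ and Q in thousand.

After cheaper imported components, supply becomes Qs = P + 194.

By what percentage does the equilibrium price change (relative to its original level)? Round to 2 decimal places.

Solve the original market: 496 - 2P = P + 166, hence P = 110 and Q = 276.
The new curves are Qd = 496 - 2P (demand) and Qs = P + 194 (supply).
Clearing the new market: 496 - 2P = P + 194, so P = 302/3 ≈ 100.6667 and Q = 884/3 ≈ 294.6667.
%ΔP = (100.6667 − 110) / 110 × 100 = -8.48%.

-8.48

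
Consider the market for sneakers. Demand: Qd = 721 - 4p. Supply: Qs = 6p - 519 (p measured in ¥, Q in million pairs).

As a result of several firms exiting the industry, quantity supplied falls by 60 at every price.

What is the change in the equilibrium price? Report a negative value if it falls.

+6

Solve the original market: 721 - 4p = 6p - 519, hence p = 124 and Q = 225.
The new curves are Qd = 721 - 4p (demand) and Qs = 6p - 579 (supply).
New equilibrium: 721 - 4p = 6p - 579 ⇒ 1300 = 10p ⇒ p = 130, Q = 201.
Δp = 130 − 124 = +6.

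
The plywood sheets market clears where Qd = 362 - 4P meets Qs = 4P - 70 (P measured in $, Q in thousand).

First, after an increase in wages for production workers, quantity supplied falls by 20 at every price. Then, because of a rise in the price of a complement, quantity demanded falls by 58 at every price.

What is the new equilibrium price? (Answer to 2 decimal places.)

49.25

Original equilibrium: 362 - 4P = 4P - 70 gives 432 = 8P, so P = 54 and Q = 146.
The new curves are Qd = 304 - 4P (demand) and Qs = 4P - 90 (supply).
Equate the new curves: 304 - 4P = 4P - 90, giving 394 = 8P, P = 49.25, Q = 107.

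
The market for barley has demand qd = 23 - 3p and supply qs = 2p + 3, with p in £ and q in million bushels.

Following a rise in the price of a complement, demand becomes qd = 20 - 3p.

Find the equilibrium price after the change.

Initially, 23 - 3p = 2p + 3, so 20 = 5p and p = 4, q = 11.
After the shift, demand is qd = 20 - 3p and supply is qs = 2p + 3.
Clearing the new market: 20 - 3p = 2p + 3, so p = 3.4 and q = 9.8.

3.4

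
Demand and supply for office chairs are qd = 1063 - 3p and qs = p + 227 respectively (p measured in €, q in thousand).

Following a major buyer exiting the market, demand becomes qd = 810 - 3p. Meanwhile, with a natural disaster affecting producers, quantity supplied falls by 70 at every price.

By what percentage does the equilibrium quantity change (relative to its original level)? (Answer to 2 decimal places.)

Initially, 1063 - 3p = p + 227, so 836 = 4p and p = 209, q = 436.
The shock moves the curves to qd = 810 - 3p and qs = p + 157.
Setting them equal: 810 - 3p = p + 157 → 653 = 4p, so p = 163.25 and q = 320.25.
%Δq = (320.25 − 436) / 436 × 100 = -26.55%.

-26.55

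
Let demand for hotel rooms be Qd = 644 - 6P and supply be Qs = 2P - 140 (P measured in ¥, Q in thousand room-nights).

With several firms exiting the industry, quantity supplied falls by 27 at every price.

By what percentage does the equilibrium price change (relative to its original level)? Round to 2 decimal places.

+3.44

Solve the original market: 644 - 6P = 2P - 140, hence P = 98 and Q = 56.
After the shift, demand is Qd = 644 - 6P and supply is Qs = 2P - 167.
New equilibrium: 644 - 6P = 2P - 167 ⇒ 811 = 8P ⇒ P = 101.375, Q = 35.75.
%ΔP = (101.375 − 98) / 98 × 100 = +3.44%.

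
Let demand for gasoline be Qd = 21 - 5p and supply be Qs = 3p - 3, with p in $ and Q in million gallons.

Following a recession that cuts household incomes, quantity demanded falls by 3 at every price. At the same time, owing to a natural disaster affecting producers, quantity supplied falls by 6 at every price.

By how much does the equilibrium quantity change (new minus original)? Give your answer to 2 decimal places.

Before the shock: 21 - 5p = 3p - 3 ⇒ 24 = 8p ⇒ p = 3, Q = 6.
With the change applied: demand Qd = 18 - 5p, supply Qs = 3p - 9.
New equilibrium: 18 - 5p = 3p - 9 ⇒ 27 = 8p ⇒ p = 3.375, Q = 1.125.
ΔQ = 1.125 − 6 = -4.88.

-4.88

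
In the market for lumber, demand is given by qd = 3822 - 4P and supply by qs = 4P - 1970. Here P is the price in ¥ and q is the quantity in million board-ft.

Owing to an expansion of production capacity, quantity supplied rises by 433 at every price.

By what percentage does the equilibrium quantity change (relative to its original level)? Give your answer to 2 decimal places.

Solve the original market: 3822 - 4P = 4P - 1970, hence P = 724 and q = 926.
With the change applied: demand qd = 3822 - 4P, supply qs = 4P - 1537.
Clearing the new market: 3822 - 4P = 4P - 1537, so P = 669.875 and q = 1142.5.
%Δq = (1142.5 − 926) / 926 × 100 = +23.38%.

+23.38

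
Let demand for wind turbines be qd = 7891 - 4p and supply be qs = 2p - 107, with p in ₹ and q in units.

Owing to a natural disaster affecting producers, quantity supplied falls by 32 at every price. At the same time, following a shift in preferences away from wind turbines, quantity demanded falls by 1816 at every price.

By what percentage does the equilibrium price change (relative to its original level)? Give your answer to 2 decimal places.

-22.31

Solve the original market: 7891 - 4p = 2p - 107, hence p = 1333 and q = 2559.
The shock moves the curves to qd = 6075 - 4p and qs = 2p - 139.
Clearing the new market: 6075 - 4p = 2p - 139, so p = 3107/3 ≈ 1035.6667 and q = 5797/3 ≈ 1932.3333.
%Δp = (1035.6667 − 1333) / 1333 × 100 = -22.31%.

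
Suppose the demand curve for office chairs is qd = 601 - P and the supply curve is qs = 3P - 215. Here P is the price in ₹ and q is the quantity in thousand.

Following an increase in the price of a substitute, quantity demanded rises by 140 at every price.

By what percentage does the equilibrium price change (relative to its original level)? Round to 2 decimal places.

+17.16

Initially, 601 - P = 3P - 215, so 816 = 4P and P = 204, q = 397.
With the change applied: demand qd = 741 - P, supply qs = 3P - 215.
Clearing the new market: 741 - P = 3P - 215, so P = 239 and q = 502.
%ΔP = (239 − 204) / 204 × 100 = +17.16%.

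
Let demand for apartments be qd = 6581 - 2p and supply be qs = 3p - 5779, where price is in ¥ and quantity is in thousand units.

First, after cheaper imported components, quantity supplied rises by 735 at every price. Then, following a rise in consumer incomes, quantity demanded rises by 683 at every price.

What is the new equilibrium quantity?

Original equilibrium: 6581 - 2p = 3p - 5779 gives 12360 = 5p, so p = 2472 and q = 1637.
The shock moves the curves to qd = 7264 - 2p and qs = 3p - 5044.
Setting them equal: 7264 - 2p = 3p - 5044 → 12308 = 5p, so p = 2461.6 and q = 2340.8.

2340.8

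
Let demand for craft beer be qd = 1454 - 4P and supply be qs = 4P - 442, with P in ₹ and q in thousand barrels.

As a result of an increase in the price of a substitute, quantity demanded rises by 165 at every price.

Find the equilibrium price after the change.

257.625

Original equilibrium: 1454 - 4P = 4P - 442 gives 1896 = 8P, so P = 237 and q = 506.
The new curves are qd = 1619 - 4P (demand) and qs = 4P - 442 (supply).
New equilibrium: 1619 - 4P = 4P - 442 ⇒ 2061 = 8P ⇒ P = 257.625, q = 588.5.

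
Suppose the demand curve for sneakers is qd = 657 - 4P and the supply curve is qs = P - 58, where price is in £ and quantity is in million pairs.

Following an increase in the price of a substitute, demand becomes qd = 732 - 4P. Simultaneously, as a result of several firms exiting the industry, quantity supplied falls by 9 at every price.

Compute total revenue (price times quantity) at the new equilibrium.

Original equilibrium: 657 - 4P = P - 58 gives 715 = 5P, so P = 143 and q = 85.
With the change applied: demand qd = 732 - 4P, supply qs = P - 67.
Setting them equal: 732 - 4P = P - 67 → 799 = 5P, so P = 159.8 and q = 92.8.
New expenditure = 159.8 × 92.8 = 14829.44.

14829.44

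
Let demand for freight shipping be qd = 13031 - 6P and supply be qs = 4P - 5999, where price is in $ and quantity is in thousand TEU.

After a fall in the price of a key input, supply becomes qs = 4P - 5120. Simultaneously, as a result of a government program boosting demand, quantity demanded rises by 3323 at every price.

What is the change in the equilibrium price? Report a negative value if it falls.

+244.4

Original equilibrium: 13031 - 6P = 4P - 5999 gives 19030 = 10P, so P = 1903 and q = 1613.
With the change applied: demand qd = 16354 - 6P, supply qs = 4P - 5120.
New equilibrium: 16354 - 6P = 4P - 5120 ⇒ 21474 = 10P ⇒ P = 2147.4, q = 3469.6.
ΔP = 2147.4 − 1903 = +244.4.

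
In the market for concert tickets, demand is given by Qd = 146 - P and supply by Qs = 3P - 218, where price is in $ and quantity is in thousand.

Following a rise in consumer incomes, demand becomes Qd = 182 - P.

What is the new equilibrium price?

100

Original equilibrium: 146 - P = 3P - 218 gives 364 = 4P, so P = 91 and Q = 55.
The new curves are Qd = 182 - P (demand) and Qs = 3P - 218 (supply).
Clearing the new market: 182 - P = 3P - 218, so P = 100 and Q = 82.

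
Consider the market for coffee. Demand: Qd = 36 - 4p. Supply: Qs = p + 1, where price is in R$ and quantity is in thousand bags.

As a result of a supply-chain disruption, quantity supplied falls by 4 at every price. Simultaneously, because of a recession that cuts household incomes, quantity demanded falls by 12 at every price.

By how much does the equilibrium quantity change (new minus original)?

-5.6

Before the shock: 36 - 4p = p + 1 ⇒ 35 = 5p ⇒ p = 7, Q = 8.
After the shift, demand is Qd = 24 - 4p and supply is Qs = p - 3.
Equate the new curves: 24 - 4p = p - 3, giving 27 = 5p, p = 5.4, Q = 2.4.
ΔQ = 2.4 − 8 = -5.6.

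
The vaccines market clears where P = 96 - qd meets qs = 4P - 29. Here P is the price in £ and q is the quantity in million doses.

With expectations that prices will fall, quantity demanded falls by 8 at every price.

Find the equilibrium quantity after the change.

64.6

Before the shock: 96 - P = 4P - 29 ⇒ 125 = 5P ⇒ P = 25, q = 71.
After the shift, demand is qd = 88 - P and supply is qs = 4P - 29.
Equate the new curves: 88 - P = 4P - 29, giving 117 = 5P, P = 23.4, q = 64.6.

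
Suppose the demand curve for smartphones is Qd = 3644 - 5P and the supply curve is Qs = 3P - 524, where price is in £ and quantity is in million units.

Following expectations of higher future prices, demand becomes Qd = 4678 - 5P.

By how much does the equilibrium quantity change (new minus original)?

+387.75

Original equilibrium: 3644 - 5P = 3P - 524 gives 4168 = 8P, so P = 521 and Q = 1039.
The shock moves the curves to Qd = 4678 - 5P and Qs = 3P - 524.
Clearing the new market: 4678 - 5P = 3P - 524, so P = 650.25 and Q = 1426.75.
ΔQ = 1426.75 − 1039 = +387.75.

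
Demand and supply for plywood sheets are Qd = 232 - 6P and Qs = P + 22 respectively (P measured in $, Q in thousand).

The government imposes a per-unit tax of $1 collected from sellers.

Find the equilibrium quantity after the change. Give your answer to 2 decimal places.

Before the shock: 232 - 6P = P + 22 ⇒ 210 = 7P ⇒ P = 30, Q = 52.
Since sellers keep the price net of the tax, the effective supply curve becomes Qs = P + 21.
New equilibrium: 232 - 6P = P + 21 ⇒ 211 = 7P ⇒ P = 211/7 ≈ 30.1429, Q = 358/7 ≈ 51.1429.

51.14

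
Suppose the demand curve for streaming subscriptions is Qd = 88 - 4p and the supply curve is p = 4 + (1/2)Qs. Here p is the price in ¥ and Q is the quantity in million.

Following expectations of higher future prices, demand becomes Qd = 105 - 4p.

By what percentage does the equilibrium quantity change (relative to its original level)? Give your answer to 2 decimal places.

+23.61

Before the shock: 88 - 4p = 2p - 8 ⇒ 96 = 6p ⇒ p = 16, Q = 24.
After the shift, demand is Qd = 105 - 4p and supply is Qs = 2p - 8.
Clearing the new market: 105 - 4p = 2p - 8, so p = 113/6 ≈ 18.8333 and Q = 89/3 ≈ 29.6667.
%ΔQ = (29.6667 − 24) / 24 × 100 = +23.61%.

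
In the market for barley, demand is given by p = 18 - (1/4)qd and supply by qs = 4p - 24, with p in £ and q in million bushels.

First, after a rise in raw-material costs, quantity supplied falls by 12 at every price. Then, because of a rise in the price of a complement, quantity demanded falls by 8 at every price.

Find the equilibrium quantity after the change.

Before the shock: 72 - 4p = 4p - 24 ⇒ 96 = 8p ⇒ p = 12, q = 24.
After the shift, demand is qd = 64 - 4p and supply is qs = 4p - 36.
Equate the new curves: 64 - 4p = 4p - 36, giving 100 = 8p, p = 12.5, q = 14.

14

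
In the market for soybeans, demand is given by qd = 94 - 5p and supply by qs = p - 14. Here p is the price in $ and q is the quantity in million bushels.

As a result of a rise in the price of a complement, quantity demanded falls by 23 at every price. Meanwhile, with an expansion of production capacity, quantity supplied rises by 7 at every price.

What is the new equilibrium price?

Solve the original market: 94 - 5p = p - 14, hence p = 18 and q = 4.
The new curves are qd = 71 - 5p (demand) and qs = p - 7 (supply).
Setting them equal: 71 - 5p = p - 7 → 78 = 6p, so p = 13 and q = 6.

13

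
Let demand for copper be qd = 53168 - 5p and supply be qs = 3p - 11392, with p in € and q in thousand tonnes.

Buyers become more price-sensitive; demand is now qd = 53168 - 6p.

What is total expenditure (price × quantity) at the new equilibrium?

72651520

Initially, 53168 - 5p = 3p - 11392, so 64560 = 8p and p = 8070, q = 12818.
The shock moves the curves to qd = 53168 - 6p and qs = 3p - 11392.
Equate the new curves: 53168 - 6p = 3p - 11392, giving 64560 = 9p, p = 21520/3 ≈ 7173.3333, q = 10128.
New expenditure = 7173.3333 × 10128 = 72651520.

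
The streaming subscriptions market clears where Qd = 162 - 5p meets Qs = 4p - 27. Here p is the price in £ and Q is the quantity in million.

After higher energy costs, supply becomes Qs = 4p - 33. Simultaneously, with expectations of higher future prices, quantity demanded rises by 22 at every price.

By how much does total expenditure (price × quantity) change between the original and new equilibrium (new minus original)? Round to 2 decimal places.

+332.72

Original equilibrium: 162 - 5p = 4p - 27 gives 189 = 9p, so p = 21 and Q = 57.
After the shift, demand is Qd = 184 - 5p and supply is Qs = 4p - 33.
New equilibrium: 184 - 5p = 4p - 33 ⇒ 217 = 9p ⇒ p = 217/9 ≈ 24.1111, Q = 571/9 ≈ 63.4444.
Expenditure moves from 21×57 = 1197 to 24.1111×63.4444 = 1529.7160; change = +332.72.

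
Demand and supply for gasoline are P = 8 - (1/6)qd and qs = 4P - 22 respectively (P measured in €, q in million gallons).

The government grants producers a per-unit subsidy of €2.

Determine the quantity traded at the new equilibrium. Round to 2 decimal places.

Solve the original market: 48 - 6P = 4P - 22, hence P = 7 and q = 6.
Since sellers receive the price plus the subsidy, the effective supply curve becomes qs = 4P - 14.
Equate the new curves: 48 - 6P = 4P - 14, giving 62 = 10P, P = 6.2, q = 10.8.

10.80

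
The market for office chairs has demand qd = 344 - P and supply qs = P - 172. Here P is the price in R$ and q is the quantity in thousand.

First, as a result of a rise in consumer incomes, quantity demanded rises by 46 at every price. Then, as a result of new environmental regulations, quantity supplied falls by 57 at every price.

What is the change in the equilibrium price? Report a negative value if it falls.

+51.5

Original equilibrium: 344 - P = P - 172 gives 516 = 2P, so P = 258 and q = 86.
The new curves are qd = 390 - P (demand) and qs = P - 229 (supply).
Equate the new curves: 390 - P = P - 229, giving 619 = 2P, P = 309.5, q = 80.5.
ΔP = 309.5 − 258 = +51.5.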